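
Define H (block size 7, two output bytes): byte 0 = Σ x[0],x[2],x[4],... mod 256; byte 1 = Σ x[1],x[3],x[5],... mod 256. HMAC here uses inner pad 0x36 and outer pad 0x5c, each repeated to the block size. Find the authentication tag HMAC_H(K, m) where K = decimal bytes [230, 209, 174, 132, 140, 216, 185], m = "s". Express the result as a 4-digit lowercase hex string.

Key decimal bytes [230, 209, 174, 132, 140, 216, 185] = e6 d1 ae 84 8c d8 b9 is exactly B = 7 bytes: K' = e6 d1 ae 84 8c d8 b9.
K' ⊕ ipad = d0 e7 98 b2 ba ee 8f.  K' ⊕ opad = ba 8d f2 d8 d0 84 e5.
Inner input = (K'⊕ipad) ∥ m = d0 e7 98 b2 ba ee 8f ∥ 73.
Inner hash: even-index sum = 689 mod 256 = 177; odd-index sum = 762 mod 256 = 250 → b1 fa.
Outer input = (K'⊕opad) ∥ inner = ba 8d f2 d8 d0 84 e5 ∥ b1 fa.
Outer hash (tag): even-index sum = 1115 mod 256 = 91; odd-index sum = 666 mod 256 = 154 → 5b 9a.

5b9a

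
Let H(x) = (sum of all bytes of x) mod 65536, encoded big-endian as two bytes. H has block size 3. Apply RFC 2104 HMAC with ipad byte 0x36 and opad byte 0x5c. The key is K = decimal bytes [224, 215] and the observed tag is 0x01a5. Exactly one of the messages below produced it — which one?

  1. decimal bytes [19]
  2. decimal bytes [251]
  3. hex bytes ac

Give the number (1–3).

1

Key decimal bytes [224, 215] = e0 d7 is 2 bytes ≤ B = 3; zero-pad to 3 bytes: K' = e0 d7 00.
K' ⊕ ipad = d6 e1 36; K' ⊕ opad = bc 8b 5c.
m1: inner = H(d6 e1 36 13) = 02 00; tag = H(bc 8b 5c 02 00) = 01a5 ← matches
m2: inner = H(d6 e1 36 fb) = 02 e8; tag = H(bc 8b 5c 02 e8) = 028d
m3: inner = H(d6 e1 36 ac) = 02 99; tag = H(bc 8b 5c 02 99) = 023e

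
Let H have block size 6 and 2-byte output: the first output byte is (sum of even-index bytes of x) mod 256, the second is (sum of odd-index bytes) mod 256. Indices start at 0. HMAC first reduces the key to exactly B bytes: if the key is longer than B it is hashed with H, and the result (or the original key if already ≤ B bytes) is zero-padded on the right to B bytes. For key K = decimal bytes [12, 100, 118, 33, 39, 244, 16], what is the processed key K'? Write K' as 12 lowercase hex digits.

|K| = 7 > B = 6, so first hash the key.
H(K): even-index sum = 185 mod 256 = 185; odd-index sum = 377 mod 256 = 121 → b9 79.
Zero-pad H(K) = b9 79 to 6 bytes: K' = b9 79 00 00 00 00.

b97900000000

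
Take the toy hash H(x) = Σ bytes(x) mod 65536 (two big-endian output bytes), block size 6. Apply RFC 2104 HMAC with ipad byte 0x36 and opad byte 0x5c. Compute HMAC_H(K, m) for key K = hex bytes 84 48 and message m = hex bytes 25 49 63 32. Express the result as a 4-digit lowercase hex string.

Key hex bytes 84 48 is 2 bytes ≤ B = 6; zero-pad to 6 bytes: K' = 84 48 00 00 00 00.
K' ⊕ ipad = b2 7e 36 36 36 36.  K' ⊕ opad = d8 14 5c 5c 5c 5c.
Inner input = (K'⊕ipad) ∥ m = b2 7e 36 36 36 36 ∥ 25 49 63 32.
Inner hash: sum = 178+126+54+54+54+54+37+73+99+50 = 779 → 03 0b.
Outer input = (K'⊕opad) ∥ inner = d8 14 5c 5c 5c 5c ∥ 03 0b.
Outer hash (tag): sum = 216+20+92+92+92+92+3+11 = 618 → 02 6a.

026a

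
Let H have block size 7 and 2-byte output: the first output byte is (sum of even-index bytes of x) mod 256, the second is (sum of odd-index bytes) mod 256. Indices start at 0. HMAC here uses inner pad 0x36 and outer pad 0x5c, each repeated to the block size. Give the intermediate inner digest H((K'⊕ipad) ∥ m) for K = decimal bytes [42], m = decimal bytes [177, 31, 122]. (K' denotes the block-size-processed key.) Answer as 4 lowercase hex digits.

ddcd

Key decimal bytes [42] = 2a is 1 byte ≤ B = 7; zero-pad to 7 bytes: K' = 2a 00 00 00 00 00 00.
K' ⊕ ipad = 1c 36 36 36 36 36 36.
Inner input = 1c 36 36 36 36 36 36 ∥ b1 1f 7a.
Inner hash: even-index sum = 221 mod 256 = 221; odd-index sum = 461 mod 256 = 205 → dd cd.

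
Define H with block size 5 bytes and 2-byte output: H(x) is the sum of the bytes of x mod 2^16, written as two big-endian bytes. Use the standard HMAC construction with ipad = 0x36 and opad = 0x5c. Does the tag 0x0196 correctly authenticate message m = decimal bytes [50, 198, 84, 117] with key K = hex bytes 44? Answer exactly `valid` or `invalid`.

Key hex bytes 44 is 1 byte ≤ B = 5; zero-pad to 5 bytes: K' = 44 00 00 00 00.
K' ⊕ ipad = 72 36 36 36 36; K' ⊕ opad = 18 5c 5c 5c 5c.
Inner hash: sum = 114+54+54+54+54+50+198+84+117 = 779 → 03 0b.
Outer hash (recomputed tag): sum = 24+92+92+92+92+3+11 = 406 → 01 96.
Recomputed tag = 0196; claimed = 0196 → match.

valid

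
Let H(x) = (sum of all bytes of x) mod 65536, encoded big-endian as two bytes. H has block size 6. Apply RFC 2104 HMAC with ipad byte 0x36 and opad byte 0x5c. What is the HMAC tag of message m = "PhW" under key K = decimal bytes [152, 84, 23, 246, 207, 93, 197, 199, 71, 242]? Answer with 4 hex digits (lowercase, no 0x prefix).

Key decimal bytes [152, 84, 23, 246, 207, 93, 197, 199, 71, 242] = 98 54 17 f6 cf 5d c5 c7 47 f2 is 10 bytes > B = 6, so hash it first: H(key) = 05 ea, then zero-pad to 6 bytes: K' = 05 ea 00 00 00 00.
K' ⊕ ipad = 33 dc 36 36 36 36.  K' ⊕ opad = 59 b6 5c 5c 5c 5c.
Inner input = (K'⊕ipad) ∥ m = 33 dc 36 36 36 36 ∥ 50 68 57.
Inner hash: sum = 51+220+54+54+54+54+80+104+87 = 758 → 02 f6.
Outer input = (K'⊕opad) ∥ inner = 59 b6 5c 5c 5c 5c ∥ 02 f6.
Outer hash (tag): sum = 89+182+92+92+92+92+2+246 = 887 → 03 77.

0377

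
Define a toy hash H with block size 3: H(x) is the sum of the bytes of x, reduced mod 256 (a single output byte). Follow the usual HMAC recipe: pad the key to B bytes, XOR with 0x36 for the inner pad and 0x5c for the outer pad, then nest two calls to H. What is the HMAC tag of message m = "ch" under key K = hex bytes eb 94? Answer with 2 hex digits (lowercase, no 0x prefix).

5b

Key hex bytes eb 94 is 2 bytes ≤ B = 3; zero-pad to 3 bytes: K' = eb 94 00.
K' ⊕ ipad = dd a2 36.  K' ⊕ opad = b7 c8 5c.
Inner input = (K'⊕ipad) ∥ m = dd a2 36 ∥ 63 68.
Inner hash: sum = 221+162+54+99+104 = 640; mod 256 = 128 → 80.
Outer input = (K'⊕opad) ∥ inner = b7 c8 5c ∥ 80.
Outer hash (tag): sum = 183+200+92+128 = 603; mod 256 = 91 → 5b.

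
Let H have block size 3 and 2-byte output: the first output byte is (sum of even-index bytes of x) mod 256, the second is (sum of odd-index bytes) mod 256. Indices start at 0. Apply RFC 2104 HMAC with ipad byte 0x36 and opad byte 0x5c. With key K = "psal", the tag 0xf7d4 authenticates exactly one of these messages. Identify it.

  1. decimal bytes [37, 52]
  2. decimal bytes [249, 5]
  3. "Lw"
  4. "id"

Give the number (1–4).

Key "psal" = 70 73 61 6c is 4 bytes > B = 3, so hash it first: H(key) = d1 df, then zero-pad to 3 bytes: K' = d1 df 00.
K' ⊕ ipad = e7 e9 36; K' ⊕ opad = 8d 83 5c.
m1: inner = H(e7 e9 36 25 34) = 51 0e; tag = H(8d 83 5c 51 0e) = f7d4 ← matches
m2: inner = H(e7 e9 36 f9 05) = 22 e2; tag = H(8d 83 5c 22 e2) = cba5
m3: inner = H(e7 e9 36 4c 77) = 94 35; tag = H(8d 83 5c 94 35) = 1e17
m4: inner = H(e7 e9 36 69 64) = 81 52; tag = H(8d 83 5c 81 52) = 3b04

1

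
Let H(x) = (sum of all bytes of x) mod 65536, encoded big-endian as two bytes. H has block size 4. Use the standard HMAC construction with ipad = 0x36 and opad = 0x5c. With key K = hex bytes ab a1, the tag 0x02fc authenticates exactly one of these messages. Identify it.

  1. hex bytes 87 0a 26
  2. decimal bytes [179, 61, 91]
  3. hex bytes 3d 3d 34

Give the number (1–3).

Key hex bytes ab a1 is 2 bytes ≤ B = 4; zero-pad to 4 bytes: K' = ab a1 00 00.
K' ⊕ ipad = 9d 97 36 36; K' ⊕ opad = f7 fd 5c 5c.
m1: inner = H(9d 97 36 36 87 0a 26) = 02 57; tag = H(f7 fd 5c 5c 02 57) = 0305
m2: inner = H(9d 97 36 36 b3 3d 5b) = 02 eb; tag = H(f7 fd 5c 5c 02 eb) = 0399
m3: inner = H(9d 97 36 36 3d 3d 34) = 02 4e; tag = H(f7 fd 5c 5c 02 4e) = 02fc ← matches

3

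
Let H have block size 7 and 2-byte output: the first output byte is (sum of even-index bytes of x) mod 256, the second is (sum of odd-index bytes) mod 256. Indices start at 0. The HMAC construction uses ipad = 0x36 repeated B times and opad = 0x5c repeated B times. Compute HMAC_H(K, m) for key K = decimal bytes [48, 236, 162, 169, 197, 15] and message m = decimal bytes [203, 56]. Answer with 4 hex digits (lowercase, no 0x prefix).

Key decimal bytes [48, 236, 162, 169, 197, 15] = 30 ec a2 a9 c5 0f is 6 bytes ≤ B = 7; zero-pad to 7 bytes: K' = 30 ec a2 a9 c5 0f 00.
K' ⊕ ipad = 06 da 94 9f f3 39 36.  K' ⊕ opad = 6c b0 fe f5 99 53 5c.
Inner input = (K'⊕ipad) ∥ m = 06 da 94 9f f3 39 36 ∥ cb 38.
Inner hash: even-index sum = 507 mod 256 = 251; odd-index sum = 637 mod 256 = 125 → fb 7d.
Outer input = (K'⊕opad) ∥ inner = 6c b0 fe f5 99 53 5c ∥ fb 7d.
Outer hash (tag): even-index sum = 732 mod 256 = 220; odd-index sum = 755 mod 256 = 243 → dc f3.

dcf3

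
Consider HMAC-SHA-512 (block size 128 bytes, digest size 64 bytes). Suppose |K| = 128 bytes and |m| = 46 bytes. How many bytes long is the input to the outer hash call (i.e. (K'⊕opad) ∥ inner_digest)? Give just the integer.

192

Key is 128 ≤ 128 bytes, zero-padded: |K'| = 128.
Outer input = (K'⊕opad) ∥ H(inner) → 128 + 64 = 192 bytes.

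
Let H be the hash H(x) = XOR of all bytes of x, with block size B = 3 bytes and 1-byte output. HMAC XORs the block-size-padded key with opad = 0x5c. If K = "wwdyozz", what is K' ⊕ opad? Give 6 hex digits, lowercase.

2e5c5c

Key "wwdyozz" = 77 77 64 79 6f 7a 7a is 7 bytes > B = 3, so hash it first: H(key) = 72, then zero-pad to 3 bytes: K' = 72 00 00.
XOR each byte with 0x5c: 72⊕5c=2e, 00⊕5c=5c, 00⊕5c=5c.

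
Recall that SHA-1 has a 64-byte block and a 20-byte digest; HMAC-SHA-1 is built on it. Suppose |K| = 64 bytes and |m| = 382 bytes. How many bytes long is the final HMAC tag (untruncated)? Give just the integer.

The tag is one SHA-1 digest: 20 bytes.

20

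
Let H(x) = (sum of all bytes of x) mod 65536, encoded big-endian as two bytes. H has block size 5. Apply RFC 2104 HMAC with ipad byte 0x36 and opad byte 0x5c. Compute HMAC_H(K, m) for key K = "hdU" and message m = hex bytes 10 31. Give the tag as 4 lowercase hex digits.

Key "hdU" = 68 64 55 is 3 bytes ≤ B = 5; zero-pad to 5 bytes: K' = 68 64 55 00 00.
K' ⊕ ipad = 5e 52 63 36 36.  K' ⊕ opad = 34 38 09 5c 5c.
Inner input = (K'⊕ipad) ∥ m = 5e 52 63 36 36 ∥ 10 31.
Inner hash: sum = 94+82+99+54+54+16+49 = 448 → 01 c0.
Outer input = (K'⊕opad) ∥ inner = 34 38 09 5c 5c ∥ 01 c0.
Outer hash (tag): sum = 52+56+9+92+92+1+192 = 494 → 01 ee.

01ee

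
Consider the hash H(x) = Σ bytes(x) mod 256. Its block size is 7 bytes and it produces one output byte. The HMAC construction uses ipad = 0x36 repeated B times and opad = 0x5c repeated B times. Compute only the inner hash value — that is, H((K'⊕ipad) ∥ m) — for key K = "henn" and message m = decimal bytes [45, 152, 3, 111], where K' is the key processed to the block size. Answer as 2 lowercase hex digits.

3a

Key "henn" = 68 65 6e 6e is 4 bytes ≤ B = 7; zero-pad to 7 bytes: K' = 68 65 6e 6e 00 00 00.
K' ⊕ ipad = 5e 53 58 58 36 36 36.
Inner input = 5e 53 58 58 36 36 36 ∥ 2d 98 03 6f.
Inner hash: sum = 94+83+88+88+54+54+54+45+152+3+111 = 826; mod 256 = 58 → 3a.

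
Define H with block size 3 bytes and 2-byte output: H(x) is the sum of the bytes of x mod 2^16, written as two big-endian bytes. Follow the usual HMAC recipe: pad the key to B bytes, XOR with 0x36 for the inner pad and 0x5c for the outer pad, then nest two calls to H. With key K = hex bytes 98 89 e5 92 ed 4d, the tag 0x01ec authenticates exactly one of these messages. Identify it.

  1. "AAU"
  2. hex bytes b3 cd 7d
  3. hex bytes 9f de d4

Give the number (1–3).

Key hex bytes 98 89 e5 92 ed 4d is 6 bytes > B = 3, so hash it first: H(key) = 03 d2, then zero-pad to 3 bytes: K' = 03 d2 00.
K' ⊕ ipad = 35 e4 36; K' ⊕ opad = 5f 8e 5c.
m1: inner = H(35 e4 36 41 41 55) = 02 26; tag = H(5f 8e 5c 02 26) = 0171
m2: inner = H(35 e4 36 b3 cd 7d) = 03 4c; tag = H(5f 8e 5c 03 4c) = 0198
m3: inner = H(35 e4 36 9f de d4) = 03 a0; tag = H(5f 8e 5c 03 a0) = 01ec ← matches

3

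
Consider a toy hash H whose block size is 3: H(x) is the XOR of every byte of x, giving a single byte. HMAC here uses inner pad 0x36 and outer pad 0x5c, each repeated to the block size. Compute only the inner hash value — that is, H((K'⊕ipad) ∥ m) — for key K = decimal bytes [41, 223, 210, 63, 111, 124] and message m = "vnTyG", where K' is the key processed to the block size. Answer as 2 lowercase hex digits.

4c

Key decimal bytes [41, 223, 210, 63, 111, 124] = 29 df d2 3f 6f 7c is 6 bytes > B = 3, so hash it first: H(key) = 08, then zero-pad to 3 bytes: K' = 08 00 00.
K' ⊕ ipad = 3e 36 36.
Inner input = 3e 36 36 ∥ 76 6e 54 79 47.
Inner hash: XOR 3e⊕36⊕36⊕76⊕6e⊕54⊕79⊕47 = 4c.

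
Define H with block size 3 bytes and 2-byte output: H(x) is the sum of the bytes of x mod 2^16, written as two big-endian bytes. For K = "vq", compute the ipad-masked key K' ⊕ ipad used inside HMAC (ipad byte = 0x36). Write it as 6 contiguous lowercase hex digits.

404736

Key "vq" = 76 71 is 2 bytes ≤ B = 3; zero-pad to 3 bytes: K' = 76 71 00.
XOR each byte with 0x36: 76⊕36=40, 71⊕36=47, 00⊕36=36.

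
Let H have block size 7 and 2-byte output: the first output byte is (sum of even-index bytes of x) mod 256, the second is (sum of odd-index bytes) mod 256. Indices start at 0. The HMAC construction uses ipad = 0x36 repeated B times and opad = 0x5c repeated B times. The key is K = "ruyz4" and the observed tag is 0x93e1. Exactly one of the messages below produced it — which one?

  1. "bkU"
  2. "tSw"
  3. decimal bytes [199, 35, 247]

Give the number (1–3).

1

Key "ruyz4" = 72 75 79 7a 34 is 5 bytes ≤ B = 7; zero-pad to 7 bytes: K' = 72 75 79 7a 34 00 00.
K' ⊕ ipad = 44 43 4f 4c 02 36 36; K' ⊕ opad = 2e 29 25 26 68 5c 5c.
m1: inner = H(44 43 4f 4c 02 36 36 62 6b 55) = 36 7c; tag = H(2e 29 25 26 68 5c 5c 36 7c) = 93e1 ← matches
m2: inner = H(44 43 4f 4c 02 36 36 74 53 77) = 1e b0; tag = H(2e 29 25 26 68 5c 5c 1e b0) = c7c9
m3: inner = H(44 43 4f 4c 02 36 36 c7 23 f7) = ee 83; tag = H(2e 29 25 26 68 5c 5c ee 83) = 9a99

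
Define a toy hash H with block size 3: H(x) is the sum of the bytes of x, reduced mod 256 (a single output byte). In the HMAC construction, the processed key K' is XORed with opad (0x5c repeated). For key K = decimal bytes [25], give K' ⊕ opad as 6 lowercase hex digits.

455c5c

Key decimal bytes [25] = 19 is 1 byte ≤ B = 3; zero-pad to 3 bytes: K' = 19 00 00.
XOR each byte with 0x5c: 19⊕5c=45, 00⊕5c=5c, 00⊕5c=5c.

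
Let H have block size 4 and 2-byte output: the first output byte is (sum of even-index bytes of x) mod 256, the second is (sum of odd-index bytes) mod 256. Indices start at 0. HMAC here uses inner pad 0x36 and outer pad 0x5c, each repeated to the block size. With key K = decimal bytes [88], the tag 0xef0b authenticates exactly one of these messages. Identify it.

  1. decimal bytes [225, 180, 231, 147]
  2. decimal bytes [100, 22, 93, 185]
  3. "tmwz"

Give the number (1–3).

Key decimal bytes [88] = 58 is 1 byte ≤ B = 4; zero-pad to 4 bytes: K' = 58 00 00 00.
K' ⊕ ipad = 6e 36 36 36; K' ⊕ opad = 04 5c 5c 5c.
m1: inner = H(6e 36 36 36 e1 b4 e7 93) = 6c b3; tag = H(04 5c 5c 5c 6c b3) = cc6b
m2: inner = H(6e 36 36 36 64 16 5d b9) = 65 3b; tag = H(04 5c 5c 5c 65 3b) = c5f3
m3: inner = H(6e 36 36 36 74 6d 77 7a) = 8f 53; tag = H(04 5c 5c 5c 8f 53) = ef0b ← matches

3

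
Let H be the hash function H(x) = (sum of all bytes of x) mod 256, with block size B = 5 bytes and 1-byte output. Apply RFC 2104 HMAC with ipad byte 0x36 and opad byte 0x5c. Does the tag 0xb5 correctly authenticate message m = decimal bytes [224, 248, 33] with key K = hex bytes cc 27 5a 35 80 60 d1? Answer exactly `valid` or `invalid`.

Key hex bytes cc 27 5a 35 80 60 d1 is 7 bytes > B = 5, so hash it first: H(key) = 33, then zero-pad to 5 bytes: K' = 33 00 00 00 00.
K' ⊕ ipad = 05 36 36 36 36; K' ⊕ opad = 6f 5c 5c 5c 5c.
Inner hash: sum = 5+54+54+54+54+224+248+33 = 726; mod 256 = 214 → d6.
Outer hash (recomputed tag): sum = 111+92+92+92+92+214 = 693; mod 256 = 181 → b5.
Recomputed tag = b5; claimed = b5 → match.

valid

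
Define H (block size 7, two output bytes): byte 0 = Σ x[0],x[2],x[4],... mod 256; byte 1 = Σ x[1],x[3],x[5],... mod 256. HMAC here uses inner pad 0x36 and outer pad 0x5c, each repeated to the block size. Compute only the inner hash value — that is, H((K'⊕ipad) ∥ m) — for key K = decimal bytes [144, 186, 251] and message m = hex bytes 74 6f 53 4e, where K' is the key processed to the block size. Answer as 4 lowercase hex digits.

9cbf

Key decimal bytes [144, 186, 251] = 90 ba fb is 3 bytes ≤ B = 7; zero-pad to 7 bytes: K' = 90 ba fb 00 00 00 00.
K' ⊕ ipad = a6 8c cd 36 36 36 36.
Inner input = a6 8c cd 36 36 36 36 ∥ 74 6f 53 4e.
Inner hash: even-index sum = 668 mod 256 = 156; odd-index sum = 447 mod 256 = 191 → 9c bf.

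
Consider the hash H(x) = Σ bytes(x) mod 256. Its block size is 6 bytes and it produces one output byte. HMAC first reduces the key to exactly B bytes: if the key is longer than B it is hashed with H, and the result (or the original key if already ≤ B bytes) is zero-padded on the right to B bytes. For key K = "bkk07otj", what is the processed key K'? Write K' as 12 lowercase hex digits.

ec0000000000

|K| = 8 > B = 6, so first hash the key.
H(K): sum = 98+107+107+48+55+111+116+106 = 748; mod 256 = 236 → ec.
Zero-pad H(K) = ec to 6 bytes: K' = ec 00 00 00 00 00.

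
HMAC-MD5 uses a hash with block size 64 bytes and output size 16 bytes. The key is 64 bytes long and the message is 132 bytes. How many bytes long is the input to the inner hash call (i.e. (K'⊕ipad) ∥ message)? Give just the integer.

Key is 64 ≤ 64 bytes, zero-padded: |K'| = 64.
Inner input = (K'⊕ipad) ∥ m → 64 + 132 = 196 bytes.

196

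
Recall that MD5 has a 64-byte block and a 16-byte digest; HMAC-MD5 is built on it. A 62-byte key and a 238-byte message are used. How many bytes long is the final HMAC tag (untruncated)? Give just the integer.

16

The tag is one MD5 digest: 16 bytes.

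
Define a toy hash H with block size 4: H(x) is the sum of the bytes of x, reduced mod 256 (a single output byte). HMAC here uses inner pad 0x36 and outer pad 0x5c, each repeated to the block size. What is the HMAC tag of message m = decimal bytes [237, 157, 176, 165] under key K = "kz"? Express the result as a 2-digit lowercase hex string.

09

Key "kz" = 6b 7a is 2 bytes ≤ B = 4; zero-pad to 4 bytes: K' = 6b 7a 00 00.
K' ⊕ ipad = 5d 4c 36 36.  K' ⊕ opad = 37 26 5c 5c.
Inner input = (K'⊕ipad) ∥ m = 5d 4c 36 36 ∥ ed 9d b0 a5.
Inner hash: sum = 93+76+54+54+237+157+176+165 = 1012; mod 256 = 244 → f4.
Outer input = (K'⊕opad) ∥ inner = 37 26 5c 5c ∥ f4.
Outer hash (tag): sum = 55+38+92+92+244 = 521; mod 256 = 9 → 09.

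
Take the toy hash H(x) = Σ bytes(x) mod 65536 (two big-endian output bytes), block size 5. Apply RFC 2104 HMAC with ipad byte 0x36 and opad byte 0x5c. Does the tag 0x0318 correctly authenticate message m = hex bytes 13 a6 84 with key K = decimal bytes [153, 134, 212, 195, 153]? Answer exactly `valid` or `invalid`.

Key decimal bytes [153, 134, 212, 195, 153] = 99 86 d4 c3 99 is exactly B = 5 bytes: K' = 99 86 d4 c3 99.
K' ⊕ ipad = af b0 e2 f5 af; K' ⊕ opad = c5 da 88 9f c5.
Inner hash: sum = 175+176+226+245+175+19+166+132 = 1314 → 05 22.
Outer hash (recomputed tag): sum = 197+218+136+159+197+5+34 = 946 → 03 b2.
Recomputed tag = 03b2; claimed = 0318 → mismatch.

invalid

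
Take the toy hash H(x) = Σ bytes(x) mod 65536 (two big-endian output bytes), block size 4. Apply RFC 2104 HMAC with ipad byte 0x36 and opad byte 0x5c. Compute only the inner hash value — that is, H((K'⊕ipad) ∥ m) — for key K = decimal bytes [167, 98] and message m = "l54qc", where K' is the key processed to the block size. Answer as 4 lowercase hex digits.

02fa

Key decimal bytes [167, 98] = a7 62 is 2 bytes ≤ B = 4; zero-pad to 4 bytes: K' = a7 62 00 00.
K' ⊕ ipad = 91 54 36 36.
Inner input = 91 54 36 36 ∥ 6c 35 34 71 63.
Inner hash: sum = 145+84+54+54+108+53+52+113+99 = 762 → 02 fa.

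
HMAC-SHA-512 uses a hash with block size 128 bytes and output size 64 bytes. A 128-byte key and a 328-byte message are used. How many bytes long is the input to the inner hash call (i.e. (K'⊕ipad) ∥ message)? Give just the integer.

456

Key is 128 ≤ 128 bytes, zero-padded: |K'| = 128.
Inner input = (K'⊕ipad) ∥ m → 128 + 328 = 456 bytes.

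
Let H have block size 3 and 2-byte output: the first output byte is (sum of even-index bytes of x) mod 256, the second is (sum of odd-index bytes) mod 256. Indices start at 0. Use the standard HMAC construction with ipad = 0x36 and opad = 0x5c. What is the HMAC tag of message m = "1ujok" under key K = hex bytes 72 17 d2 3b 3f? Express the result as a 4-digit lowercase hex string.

a5dd

Key hex bytes 72 17 d2 3b 3f is 5 bytes > B = 3, so hash it first: H(key) = 83 52, then zero-pad to 3 bytes: K' = 83 52 00.
K' ⊕ ipad = b5 64 36.  K' ⊕ opad = df 0e 5c.
Inner input = (K'⊕ipad) ∥ m = b5 64 36 ∥ 31 75 6a 6f 6b.
Inner hash: even-index sum = 463 mod 256 = 207; odd-index sum = 362 mod 256 = 106 → cf 6a.
Outer input = (K'⊕opad) ∥ inner = df 0e 5c ∥ cf 6a.
Outer hash (tag): even-index sum = 421 mod 256 = 165; odd-index sum = 221 mod 256 = 221 → a5 dd.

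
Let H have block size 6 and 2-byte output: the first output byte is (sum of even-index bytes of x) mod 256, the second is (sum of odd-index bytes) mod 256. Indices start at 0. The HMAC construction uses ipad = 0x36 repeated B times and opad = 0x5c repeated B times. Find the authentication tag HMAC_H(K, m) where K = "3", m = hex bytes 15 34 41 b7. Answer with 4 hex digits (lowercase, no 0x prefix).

eea1

Key "3" = 33 is 1 byte ≤ B = 6; zero-pad to 6 bytes: K' = 33 00 00 00 00 00.
K' ⊕ ipad = 05 36 36 36 36 36.  K' ⊕ opad = 6f 5c 5c 5c 5c 5c.
Inner input = (K'⊕ipad) ∥ m = 05 36 36 36 36 36 ∥ 15 34 41 b7.
Inner hash: even-index sum = 199 mod 256 = 199; odd-index sum = 397 mod 256 = 141 → c7 8d.
Outer input = (K'⊕opad) ∥ inner = 6f 5c 5c 5c 5c 5c ∥ c7 8d.
Outer hash (tag): even-index sum = 494 mod 256 = 238; odd-index sum = 417 mod 256 = 161 → ee a1.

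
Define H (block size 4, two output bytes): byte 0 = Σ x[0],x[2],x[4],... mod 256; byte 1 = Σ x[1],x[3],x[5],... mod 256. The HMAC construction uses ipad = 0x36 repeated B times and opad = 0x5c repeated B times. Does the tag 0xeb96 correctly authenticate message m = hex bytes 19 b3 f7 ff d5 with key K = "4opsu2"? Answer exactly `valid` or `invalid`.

invalid

Key "4opsu2" = 34 6f 70 73 75 32 is 6 bytes > B = 4, so hash it first: H(key) = 19 14, then zero-pad to 4 bytes: K' = 19 14 00 00.
K' ⊕ ipad = 2f 22 36 36; K' ⊕ opad = 45 48 5c 5c.
Inner hash: even-index sum = 586 mod 256 = 74; odd-index sum = 522 mod 256 = 10 → 4a 0a.
Outer hash (recomputed tag): even-index sum = 235 mod 256 = 235; odd-index sum = 174 mod 256 = 174 → eb ae.
Recomputed tag = ebae; claimed = eb96 → mismatch.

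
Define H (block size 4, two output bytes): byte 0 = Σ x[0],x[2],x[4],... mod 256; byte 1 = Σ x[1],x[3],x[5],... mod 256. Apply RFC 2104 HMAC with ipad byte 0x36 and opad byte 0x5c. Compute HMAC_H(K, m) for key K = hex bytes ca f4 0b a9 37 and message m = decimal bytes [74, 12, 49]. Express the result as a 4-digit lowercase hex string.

Key hex bytes ca f4 0b a9 37 is 5 bytes > B = 4, so hash it first: H(key) = 0c 9d, then zero-pad to 4 bytes: K' = 0c 9d 00 00.
K' ⊕ ipad = 3a ab 36 36.  K' ⊕ opad = 50 c1 5c 5c.
Inner input = (K'⊕ipad) ∥ m = 3a ab 36 36 ∥ 4a 0c 31.
Inner hash: even-index sum = 235 mod 256 = 235; odd-index sum = 237 mod 256 = 237 → eb ed.
Outer input = (K'⊕opad) ∥ inner = 50 c1 5c 5c ∥ eb ed.
Outer hash (tag): even-index sum = 407 mod 256 = 151; odd-index sum = 522 mod 256 = 10 → 97 0a.

970a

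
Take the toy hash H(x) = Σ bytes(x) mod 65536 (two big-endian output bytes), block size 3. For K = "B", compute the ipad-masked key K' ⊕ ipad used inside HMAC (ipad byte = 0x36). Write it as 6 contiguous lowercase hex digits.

Key "B" = 42 is 1 byte ≤ B = 3; zero-pad to 3 bytes: K' = 42 00 00.
XOR each byte with 0x36: 42⊕36=74, 00⊕36=36, 00⊕36=36.

743636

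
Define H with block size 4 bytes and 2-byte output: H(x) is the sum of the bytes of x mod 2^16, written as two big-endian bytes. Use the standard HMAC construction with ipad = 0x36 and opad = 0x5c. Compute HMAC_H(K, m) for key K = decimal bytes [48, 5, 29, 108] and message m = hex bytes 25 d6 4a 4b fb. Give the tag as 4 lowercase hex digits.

Key decimal bytes [48, 5, 29, 108] = 30 05 1d 6c is exactly B = 4 bytes: K' = 30 05 1d 6c.
K' ⊕ ipad = 06 33 2b 5a.  K' ⊕ opad = 6c 59 41 30.
Inner input = (K'⊕ipad) ∥ m = 06 33 2b 5a ∥ 25 d6 4a 4b fb.
Inner hash: sum = 6+51+43+90+37+214+74+75+251 = 841 → 03 49.
Outer input = (K'⊕opad) ∥ inner = 6c 59 41 30 ∥ 03 49.
Outer hash (tag): sum = 108+89+65+48+3+73 = 386 → 01 82.

0182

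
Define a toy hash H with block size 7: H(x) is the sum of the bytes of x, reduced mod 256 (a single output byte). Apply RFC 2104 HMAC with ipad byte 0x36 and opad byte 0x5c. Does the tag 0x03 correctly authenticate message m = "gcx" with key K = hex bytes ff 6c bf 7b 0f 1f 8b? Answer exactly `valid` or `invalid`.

Key hex bytes ff 6c bf 7b 0f 1f 8b is exactly B = 7 bytes: K' = ff 6c bf 7b 0f 1f 8b.
K' ⊕ ipad = c9 5a 89 4d 39 29 bd; K' ⊕ opad = a3 30 e3 27 53 43 d7.
Inner hash: sum = 201+90+137+77+57+41+189+103+99+120 = 1114; mod 256 = 90 → 5a.
Outer hash (recomputed tag): sum = 163+48+227+39+83+67+215+90 = 932; mod 256 = 164 → a4.
Recomputed tag = a4; claimed = 03 → mismatch.

invalid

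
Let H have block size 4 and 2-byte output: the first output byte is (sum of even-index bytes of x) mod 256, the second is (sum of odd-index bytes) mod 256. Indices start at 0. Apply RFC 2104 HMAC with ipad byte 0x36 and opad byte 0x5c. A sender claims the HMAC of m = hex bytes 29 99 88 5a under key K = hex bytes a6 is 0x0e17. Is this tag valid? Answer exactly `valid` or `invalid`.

invalid

Key hex bytes a6 is 1 byte ≤ B = 4; zero-pad to 4 bytes: K' = a6 00 00 00.
K' ⊕ ipad = 90 36 36 36; K' ⊕ opad = fa 5c 5c 5c.
Inner hash: even-index sum = 375 mod 256 = 119; odd-index sum = 351 mod 256 = 95 → 77 5f.
Outer hash (recomputed tag): even-index sum = 461 mod 256 = 205; odd-index sum = 279 mod 256 = 23 → cd 17.
Recomputed tag = cd17; claimed = 0e17 → mismatch.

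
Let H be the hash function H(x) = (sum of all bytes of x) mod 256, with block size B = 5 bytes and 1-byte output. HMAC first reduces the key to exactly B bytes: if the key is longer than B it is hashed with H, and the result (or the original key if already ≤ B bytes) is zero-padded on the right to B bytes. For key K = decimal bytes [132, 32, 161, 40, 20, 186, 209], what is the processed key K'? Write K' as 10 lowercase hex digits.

|K| = 7 > B = 5, so first hash the key.
H(K): sum = 132+32+161+40+20+186+209 = 780; mod 256 = 12 → 0c.
Zero-pad H(K) = 0c to 5 bytes: K' = 0c 00 00 00 00.

0c00000000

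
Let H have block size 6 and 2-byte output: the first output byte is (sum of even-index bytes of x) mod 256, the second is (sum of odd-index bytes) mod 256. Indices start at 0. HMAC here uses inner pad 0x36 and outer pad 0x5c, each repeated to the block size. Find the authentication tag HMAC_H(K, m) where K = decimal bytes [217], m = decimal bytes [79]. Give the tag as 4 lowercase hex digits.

Key decimal bytes [217] = d9 is 1 byte ≤ B = 6; zero-pad to 6 bytes: K' = d9 00 00 00 00 00.
K' ⊕ ipad = ef 36 36 36 36 36.  K' ⊕ opad = 85 5c 5c 5c 5c 5c.
Inner input = (K'⊕ipad) ∥ m = ef 36 36 36 36 36 ∥ 4f.
Inner hash: even-index sum = 426 mod 256 = 170; odd-index sum = 162 mod 256 = 162 → aa a2.
Outer input = (K'⊕opad) ∥ inner = 85 5c 5c 5c 5c 5c ∥ aa a2.
Outer hash (tag): even-index sum = 487 mod 256 = 231; odd-index sum = 438 mod 256 = 182 → e7 b6.

e7b6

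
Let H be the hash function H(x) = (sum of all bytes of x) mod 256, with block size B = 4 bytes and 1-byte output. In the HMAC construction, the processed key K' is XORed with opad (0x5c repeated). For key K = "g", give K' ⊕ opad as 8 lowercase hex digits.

3b5c5c5c

Key "g" = 67 is 1 byte ≤ B = 4; zero-pad to 4 bytes: K' = 67 00 00 00.
XOR each byte with 0x5c: 67⊕5c=3b, 00⊕5c=5c, 00⊕5c=5c, 00⊕5c=5c.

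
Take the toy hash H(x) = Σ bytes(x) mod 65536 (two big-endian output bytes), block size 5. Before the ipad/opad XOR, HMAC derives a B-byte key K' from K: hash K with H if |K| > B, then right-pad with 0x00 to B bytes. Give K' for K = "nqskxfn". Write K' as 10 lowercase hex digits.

0309000000

|K| = 7 > B = 5, so first hash the key.
H(K): sum = 110+113+115+107+120+102+110 = 777 → 03 09.
Zero-pad H(K) = 03 09 to 5 bytes: K' = 03 09 00 00 00.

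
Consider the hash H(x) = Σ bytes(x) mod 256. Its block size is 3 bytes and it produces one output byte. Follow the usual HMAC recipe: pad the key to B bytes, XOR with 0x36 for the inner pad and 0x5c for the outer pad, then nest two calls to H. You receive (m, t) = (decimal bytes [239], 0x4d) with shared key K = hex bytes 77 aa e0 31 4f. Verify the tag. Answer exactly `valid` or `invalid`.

Key hex bytes 77 aa e0 31 4f is 5 bytes > B = 3, so hash it first: H(key) = 81, then zero-pad to 3 bytes: K' = 81 00 00.
K' ⊕ ipad = b7 36 36; K' ⊕ opad = dd 5c 5c.
Inner hash: sum = 183+54+54+239 = 530; mod 256 = 18 → 12.
Outer hash (recomputed tag): sum = 221+92+92+18 = 423; mod 256 = 167 → a7.
Recomputed tag = a7; claimed = 4d → mismatch.

invalid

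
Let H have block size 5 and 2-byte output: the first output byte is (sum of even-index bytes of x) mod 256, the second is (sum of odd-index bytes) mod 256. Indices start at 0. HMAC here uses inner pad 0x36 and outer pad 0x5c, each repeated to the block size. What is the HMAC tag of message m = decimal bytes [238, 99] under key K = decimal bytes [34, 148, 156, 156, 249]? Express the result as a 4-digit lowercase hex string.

1d78

Key decimal bytes [34, 148, 156, 156, 249] = 22 94 9c 9c f9 is exactly B = 5 bytes: K' = 22 94 9c 9c f9.
K' ⊕ ipad = 14 a2 aa aa cf.  K' ⊕ opad = 7e c8 c0 c0 a5.
Inner input = (K'⊕ipad) ∥ m = 14 a2 aa aa cf ∥ ee 63.
Inner hash: even-index sum = 496 mod 256 = 240; odd-index sum = 570 mod 256 = 58 → f0 3a.
Outer input = (K'⊕opad) ∥ inner = 7e c8 c0 c0 a5 ∥ f0 3a.
Outer hash (tag): even-index sum = 541 mod 256 = 29; odd-index sum = 632 mod 256 = 120 → 1d 78.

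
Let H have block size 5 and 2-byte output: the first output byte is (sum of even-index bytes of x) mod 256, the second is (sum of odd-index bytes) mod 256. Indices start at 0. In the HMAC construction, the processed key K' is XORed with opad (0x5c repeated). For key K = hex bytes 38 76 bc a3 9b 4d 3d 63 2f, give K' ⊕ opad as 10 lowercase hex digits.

a7955c5c5c

Key hex bytes 38 76 bc a3 9b 4d 3d 63 2f is 9 bytes > B = 5, so hash it first: H(key) = fb c9, then zero-pad to 5 bytes: K' = fb c9 00 00 00.
XOR each byte with 0x5c: fb⊕5c=a7, c9⊕5c=95, 00⊕5c=5c, 00⊕5c=5c, 00⊕5c=5c.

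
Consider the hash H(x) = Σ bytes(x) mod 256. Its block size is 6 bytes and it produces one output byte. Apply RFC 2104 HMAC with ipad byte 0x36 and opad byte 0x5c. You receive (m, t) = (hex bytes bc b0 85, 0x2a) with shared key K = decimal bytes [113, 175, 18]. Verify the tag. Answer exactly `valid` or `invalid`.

Key decimal bytes [113, 175, 18] = 71 af 12 is 3 bytes ≤ B = 6; zero-pad to 6 bytes: K' = 71 af 12 00 00 00.
K' ⊕ ipad = 47 99 24 36 36 36; K' ⊕ opad = 2d f3 4e 5c 5c 5c.
Inner hash: sum = 71+153+36+54+54+54+188+176+133 = 919; mod 256 = 151 → 97.
Outer hash (recomputed tag): sum = 45+243+78+92+92+92+151 = 793; mod 256 = 25 → 19.
Recomputed tag = 19; claimed = 2a → mismatch.

invalid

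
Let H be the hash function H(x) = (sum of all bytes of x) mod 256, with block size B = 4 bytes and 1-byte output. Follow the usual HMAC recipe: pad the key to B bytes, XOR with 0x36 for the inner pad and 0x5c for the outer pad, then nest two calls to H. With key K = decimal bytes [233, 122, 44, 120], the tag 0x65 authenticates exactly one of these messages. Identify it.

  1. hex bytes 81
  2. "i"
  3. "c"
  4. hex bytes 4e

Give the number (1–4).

Key decimal bytes [233, 122, 44, 120] = e9 7a 2c 78 is exactly B = 4 bytes: K' = e9 7a 2c 78.
K' ⊕ ipad = df 4c 1a 4e; K' ⊕ opad = b5 26 70 24.
m1: inner = H(df 4c 1a 4e 81) = 14; tag = H(b5 26 70 24 14) = 83
m2: inner = H(df 4c 1a 4e 69) = fc; tag = H(b5 26 70 24 fc) = 6b
m3: inner = H(df 4c 1a 4e 63) = f6; tag = H(b5 26 70 24 f6) = 65 ← matches
m4: inner = H(df 4c 1a 4e 4e) = e1; tag = H(b5 26 70 24 e1) = 50

3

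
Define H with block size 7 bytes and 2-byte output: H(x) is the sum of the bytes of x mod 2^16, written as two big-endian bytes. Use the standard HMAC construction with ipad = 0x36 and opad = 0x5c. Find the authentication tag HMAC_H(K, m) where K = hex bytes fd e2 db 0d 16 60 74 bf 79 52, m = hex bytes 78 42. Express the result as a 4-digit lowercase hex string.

Key hex bytes fd e2 db 0d 16 60 74 bf 79 52 is 10 bytes > B = 7, so hash it first: H(key) = 05 3b, then zero-pad to 7 bytes: K' = 05 3b 00 00 00 00 00.
K' ⊕ ipad = 33 0d 36 36 36 36 36.  K' ⊕ opad = 59 67 5c 5c 5c 5c 5c.
Inner input = (K'⊕ipad) ∥ m = 33 0d 36 36 36 36 36 ∥ 78 42.
Inner hash: sum = 51+13+54+54+54+54+54+120+66 = 520 → 02 08.
Outer input = (K'⊕opad) ∥ inner = 59 67 5c 5c 5c 5c 5c ∥ 02 08.
Outer hash (tag): sum = 89+103+92+92+92+92+92+2+8 = 662 → 02 96.

0296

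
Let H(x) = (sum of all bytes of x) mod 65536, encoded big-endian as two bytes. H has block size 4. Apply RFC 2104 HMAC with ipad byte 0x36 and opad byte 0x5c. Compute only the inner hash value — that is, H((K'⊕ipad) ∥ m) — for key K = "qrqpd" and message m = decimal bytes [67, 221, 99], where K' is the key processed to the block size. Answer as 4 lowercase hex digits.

Key "qrqpd" = 71 72 71 70 64 is 5 bytes > B = 4, so hash it first: H(key) = 02 28, then zero-pad to 4 bytes: K' = 02 28 00 00.
K' ⊕ ipad = 34 1e 36 36.
Inner input = 34 1e 36 36 ∥ 43 dd 63.
Inner hash: sum = 52+30+54+54+67+221+99 = 577 → 02 41.

0241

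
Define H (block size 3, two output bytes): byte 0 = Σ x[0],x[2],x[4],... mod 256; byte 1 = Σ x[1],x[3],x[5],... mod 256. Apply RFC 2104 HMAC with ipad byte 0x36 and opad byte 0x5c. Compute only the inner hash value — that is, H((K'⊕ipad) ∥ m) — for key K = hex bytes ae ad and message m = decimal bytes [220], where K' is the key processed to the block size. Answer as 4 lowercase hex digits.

ce77

Key hex bytes ae ad is 2 bytes ≤ B = 3; zero-pad to 3 bytes: K' = ae ad 00.
K' ⊕ ipad = 98 9b 36.
Inner input = 98 9b 36 ∥ dc.
Inner hash: even-index sum = 206 mod 256 = 206; odd-index sum = 375 mod 256 = 119 → ce 77.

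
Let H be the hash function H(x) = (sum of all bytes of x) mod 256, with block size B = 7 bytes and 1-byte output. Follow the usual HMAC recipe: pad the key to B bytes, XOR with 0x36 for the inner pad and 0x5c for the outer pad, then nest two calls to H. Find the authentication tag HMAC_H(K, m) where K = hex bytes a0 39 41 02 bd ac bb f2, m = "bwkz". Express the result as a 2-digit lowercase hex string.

9c

Key hex bytes a0 39 41 02 bd ac bb f2 is 8 bytes > B = 7, so hash it first: H(key) = 32, then zero-pad to 7 bytes: K' = 32 00 00 00 00 00 00.
K' ⊕ ipad = 04 36 36 36 36 36 36.  K' ⊕ opad = 6e 5c 5c 5c 5c 5c 5c.
Inner input = (K'⊕ipad) ∥ m = 04 36 36 36 36 36 36 ∥ 62 77 6b 7a.
Inner hash: sum = 4+54+54+54+54+54+54+98+119+107+122 = 774; mod 256 = 6 → 06.
Outer input = (K'⊕opad) ∥ inner = 6e 5c 5c 5c 5c 5c 5c ∥ 06.
Outer hash (tag): sum = 110+92+92+92+92+92+92+6 = 668; mod 256 = 156 → 9c.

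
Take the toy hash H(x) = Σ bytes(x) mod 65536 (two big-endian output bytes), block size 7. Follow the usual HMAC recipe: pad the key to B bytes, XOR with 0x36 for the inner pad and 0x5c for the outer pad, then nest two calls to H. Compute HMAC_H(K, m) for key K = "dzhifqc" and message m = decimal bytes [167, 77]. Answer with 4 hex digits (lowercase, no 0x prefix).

01ab

Key "dzhifqc" = 64 7a 68 69 66 71 63 is exactly B = 7 bytes: K' = 64 7a 68 69 66 71 63.
K' ⊕ ipad = 52 4c 5e 5f 50 47 55.  K' ⊕ opad = 38 26 34 35 3a 2d 3f.
Inner input = (K'⊕ipad) ∥ m = 52 4c 5e 5f 50 47 55 ∥ a7 4d.
Inner hash: sum = 82+76+94+95+80+71+85+167+77 = 827 → 03 3b.
Outer input = (K'⊕opad) ∥ inner = 38 26 34 35 3a 2d 3f ∥ 03 3b.
Outer hash (tag): sum = 56+38+52+53+58+45+63+3+59 = 427 → 01 ab.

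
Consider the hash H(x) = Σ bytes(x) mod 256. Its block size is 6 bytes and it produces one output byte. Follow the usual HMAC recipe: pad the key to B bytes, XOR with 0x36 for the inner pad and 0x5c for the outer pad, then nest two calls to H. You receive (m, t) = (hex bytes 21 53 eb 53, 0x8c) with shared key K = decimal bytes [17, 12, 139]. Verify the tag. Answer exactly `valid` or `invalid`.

invalid

Key decimal bytes [17, 12, 139] = 11 0c 8b is 3 bytes ≤ B = 6; zero-pad to 6 bytes: K' = 11 0c 8b 00 00 00.
K' ⊕ ipad = 27 3a bd 36 36 36; K' ⊕ opad = 4d 50 d7 5c 5c 5c.
Inner hash: sum = 39+58+189+54+54+54+33+83+235+83 = 882; mod 256 = 114 → 72.
Outer hash (recomputed tag): sum = 77+80+215+92+92+92+114 = 762; mod 256 = 250 → fa.
Recomputed tag = fa; claimed = 8c → mismatch.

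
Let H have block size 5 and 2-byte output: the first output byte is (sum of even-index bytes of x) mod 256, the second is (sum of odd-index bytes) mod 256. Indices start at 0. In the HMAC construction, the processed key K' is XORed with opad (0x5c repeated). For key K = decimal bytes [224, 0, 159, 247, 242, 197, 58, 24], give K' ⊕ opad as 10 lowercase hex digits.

f7885c5c5c

Key decimal bytes [224, 0, 159, 247, 242, 197, 58, 24] = e0 00 9f f7 f2 c5 3a 18 is 8 bytes > B = 5, so hash it first: H(key) = ab d4, then zero-pad to 5 bytes: K' = ab d4 00 00 00.
XOR each byte with 0x5c: ab⊕5c=f7, d4⊕5c=88, 00⊕5c=5c, 00⊕5c=5c, 00⊕5c=5c.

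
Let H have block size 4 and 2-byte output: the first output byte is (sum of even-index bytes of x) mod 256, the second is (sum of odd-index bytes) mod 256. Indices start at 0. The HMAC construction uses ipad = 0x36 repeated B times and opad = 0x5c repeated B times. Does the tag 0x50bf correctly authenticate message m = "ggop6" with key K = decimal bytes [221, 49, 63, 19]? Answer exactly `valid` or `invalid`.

invalid

Key decimal bytes [221, 49, 63, 19] = dd 31 3f 13 is exactly B = 4 bytes: K' = dd 31 3f 13.
K' ⊕ ipad = eb 07 09 25; K' ⊕ opad = 81 6d 63 4f.
Inner hash: even-index sum = 512 mod 256 = 0; odd-index sum = 259 mod 256 = 3 → 00 03.
Outer hash (recomputed tag): even-index sum = 228 mod 256 = 228; odd-index sum = 191 mod 256 = 191 → e4 bf.
Recomputed tag = e4bf; claimed = 50bf → mismatch.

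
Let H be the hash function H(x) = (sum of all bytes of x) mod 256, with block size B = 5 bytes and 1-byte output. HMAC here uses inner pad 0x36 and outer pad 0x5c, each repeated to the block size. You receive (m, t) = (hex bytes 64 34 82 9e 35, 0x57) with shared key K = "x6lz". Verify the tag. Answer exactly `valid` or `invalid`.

valid

Key "x6lz" = 78 36 6c 7a is 4 bytes ≤ B = 5; zero-pad to 5 bytes: K' = 78 36 6c 7a 00.
K' ⊕ ipad = 4e 00 5a 4c 36; K' ⊕ opad = 24 6a 30 26 5c.
Inner hash: sum = 78+0+90+76+54+100+52+130+158+53 = 791; mod 256 = 23 → 17.
Outer hash (recomputed tag): sum = 36+106+48+38+92+23 = 343; mod 256 = 87 → 57.
Recomputed tag = 57; claimed = 57 → match.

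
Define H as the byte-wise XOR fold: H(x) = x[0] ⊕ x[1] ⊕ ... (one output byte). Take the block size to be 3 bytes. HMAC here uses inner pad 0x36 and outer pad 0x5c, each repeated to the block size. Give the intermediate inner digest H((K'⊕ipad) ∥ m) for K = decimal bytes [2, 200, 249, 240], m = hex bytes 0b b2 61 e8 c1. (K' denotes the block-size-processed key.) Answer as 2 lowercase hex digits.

04

Key decimal bytes [2, 200, 249, 240] = 02 c8 f9 f0 is 4 bytes > B = 3, so hash it first: H(key) = c3, then zero-pad to 3 bytes: K' = c3 00 00.
K' ⊕ ipad = f5 36 36.
Inner input = f5 36 36 ∥ 0b b2 61 e8 c1.
Inner hash: XOR f5⊕36⊕36⊕0b⊕b2⊕61⊕e8⊕c1 = 04.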